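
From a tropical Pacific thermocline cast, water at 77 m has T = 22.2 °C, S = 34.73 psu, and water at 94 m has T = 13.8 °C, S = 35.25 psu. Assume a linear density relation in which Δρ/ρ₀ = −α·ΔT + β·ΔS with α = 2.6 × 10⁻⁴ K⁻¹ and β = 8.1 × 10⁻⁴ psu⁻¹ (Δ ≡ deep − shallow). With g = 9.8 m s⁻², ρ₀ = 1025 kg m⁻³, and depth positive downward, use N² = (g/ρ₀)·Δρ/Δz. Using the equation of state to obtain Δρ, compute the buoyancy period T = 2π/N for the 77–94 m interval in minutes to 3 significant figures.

ΔT = -8.4 K, ΔS = +0.52 psu (deep − shallow).
Δρ/ρ₀ = −αΔT + βΔS = 2.184 × 10⁻³ + 4.212 × 10⁻⁴ = 2.6052 × 10⁻³, so Δρ ≈ 2.670 kg m⁻³.
N² = (g/ρ₀)·Δρ/Δz = g·(Δρ/ρ₀)/Δz = 9.8 × 2.6052 × 10⁻³ / 17 = 1.5018 × 10⁻³ s⁻².
N = √(1.5018 × 10⁻³) = 0.038753 rad s⁻¹ → T = 2π/N = 162.13 s = 2.7022 min ≈ 2.70 min.

2.70 min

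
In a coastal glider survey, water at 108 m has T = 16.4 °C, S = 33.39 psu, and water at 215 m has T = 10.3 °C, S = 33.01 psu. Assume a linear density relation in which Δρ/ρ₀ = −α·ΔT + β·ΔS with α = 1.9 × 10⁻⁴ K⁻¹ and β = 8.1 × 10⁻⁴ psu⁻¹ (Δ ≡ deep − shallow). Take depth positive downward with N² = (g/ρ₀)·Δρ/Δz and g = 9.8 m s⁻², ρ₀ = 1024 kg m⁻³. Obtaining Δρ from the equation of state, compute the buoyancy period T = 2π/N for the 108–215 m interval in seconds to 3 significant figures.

712 s

ΔT = -6.1 K, ΔS = -0.38 psu (deep − shallow).
Δρ/ρ₀ = −αΔT + βΔS = 1.159 × 10⁻³ − 3.078 × 10⁻⁴ = 8.512 × 10⁻⁴, so Δρ ≈ 0.8716 kg m⁻³.
N² = (g/ρ₀)·Δρ/Δz = g·(Δρ/ρ₀)/Δz = 9.8 × 8.512 × 10⁻⁴ / 107 = 7.7960 × 10⁻⁵ s⁻².
N = √(7.7960 × 10⁻⁵) = 8.8295 × 10⁻³ rad s⁻¹ → T = 2π/N = 711.61 s ≈ 712 s.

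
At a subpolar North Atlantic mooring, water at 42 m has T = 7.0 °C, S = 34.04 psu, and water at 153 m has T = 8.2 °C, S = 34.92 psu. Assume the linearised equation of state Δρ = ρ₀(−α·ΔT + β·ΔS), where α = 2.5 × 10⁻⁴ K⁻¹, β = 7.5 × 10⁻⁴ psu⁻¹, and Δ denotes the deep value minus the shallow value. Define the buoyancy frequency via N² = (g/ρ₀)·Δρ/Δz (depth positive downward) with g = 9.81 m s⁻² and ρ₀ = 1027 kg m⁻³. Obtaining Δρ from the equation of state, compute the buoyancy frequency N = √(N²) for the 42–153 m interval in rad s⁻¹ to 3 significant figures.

5.64 × 10⁻³ rad s⁻¹

ΔT = +1.2 K, ΔS = +0.88 psu (deep − shallow).
Δρ/ρ₀ = −αΔT + βΔS = -3.00 × 10⁻⁴ + 6.60 × 10⁻⁴ = 3.60 × 10⁻⁴, so Δρ ≈ 0.3697 kg m⁻³.
N² = (g/ρ₀)·Δρ/Δz = g·(Δρ/ρ₀)/Δz = 9.81 × 3.60 × 10⁻⁴ / 111 = 3.1816 × 10⁻⁵ s⁻².
N = √(3.1816 × 10⁻⁵) = 5.6406 × 10⁻³ rad s⁻¹ ≈ 5.64 × 10⁻³ rad s⁻¹.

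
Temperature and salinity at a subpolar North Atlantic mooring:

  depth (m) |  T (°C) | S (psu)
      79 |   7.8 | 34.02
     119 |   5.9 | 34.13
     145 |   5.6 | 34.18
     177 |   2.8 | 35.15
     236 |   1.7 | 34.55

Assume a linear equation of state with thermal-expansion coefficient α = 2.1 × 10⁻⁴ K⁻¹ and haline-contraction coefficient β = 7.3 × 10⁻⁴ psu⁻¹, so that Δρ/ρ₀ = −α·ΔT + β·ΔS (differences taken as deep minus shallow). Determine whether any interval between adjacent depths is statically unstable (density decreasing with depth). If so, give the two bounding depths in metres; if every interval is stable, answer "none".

Evaluate Δρ/ρ₀ = −αΔT + βΔS across each adjacent pair:
  79–119 m: −αΔT+βΔS = −(2.1 × 10⁻⁴)(-1.9)+(7.3 × 10⁻⁴)(+0.11) = 4.8 × 10⁻⁴ → stable
  119–145 m: −αΔT+βΔS = −(2.1 × 10⁻⁴)(-0.3)+(7.3 × 10⁻⁴)(+0.05) = 1.0 × 10⁻⁴ → stable
  145–177 m: −αΔT+βΔS = −(2.1 × 10⁻⁴)(-2.8)+(7.3 × 10⁻⁴)(+0.97) = 1.3 × 10⁻³ → stable
  177–236 m: −αΔT+βΔS = −(2.1 × 10⁻⁴)(-1.1)+(7.3 × 10⁻⁴)(-0.60) = -2.1 × 10⁻⁴ → UNSTABLE
The 177–236 m interval has Δρ < 0: lighter water underlies denser water.

177–236 m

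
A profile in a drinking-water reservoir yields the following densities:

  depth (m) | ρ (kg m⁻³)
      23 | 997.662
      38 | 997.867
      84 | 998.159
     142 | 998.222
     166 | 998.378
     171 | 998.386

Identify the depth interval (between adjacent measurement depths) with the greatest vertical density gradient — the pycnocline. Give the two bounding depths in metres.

23–38 m

Compute the density gradient over each adjacent pair:
  23–38 m: Δρ/Δz = 0.205/15 = 0.014 kg m⁻⁴
  38–84 m: Δρ/Δz = 0.292/46 = 6.3 × 10⁻³ kg m⁻⁴
  84–142 m: Δρ/Δz = 0.063/58 = 1.1 × 10⁻³ kg m⁻⁴
  142–166 m: Δρ/Δz = 0.156/24 = 6.5 × 10⁻³ kg m⁻⁴
  166–171 m: Δρ/Δz = 0.008/5 = 1.6 × 10⁻³ kg m⁻⁴
The largest gradient is in the 23–38 m interval — the pycnocline.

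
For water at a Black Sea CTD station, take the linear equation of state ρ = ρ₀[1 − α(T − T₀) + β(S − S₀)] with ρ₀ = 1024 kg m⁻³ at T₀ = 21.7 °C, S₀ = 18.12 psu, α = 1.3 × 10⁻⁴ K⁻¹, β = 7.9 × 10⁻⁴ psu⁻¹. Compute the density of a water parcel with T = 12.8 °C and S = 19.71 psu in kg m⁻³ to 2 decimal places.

1026.47 kg m⁻³

T − T₀ = -8.9 K, S − S₀ = +1.59 psu.
Bracket = 1 − α·(-8.9) + β·(+1.59) = 1 + (2.4131 × 10⁻³) = 1.0024131.
ρ = 1024 × 1.0024131 = 1026.47 kg m⁻³.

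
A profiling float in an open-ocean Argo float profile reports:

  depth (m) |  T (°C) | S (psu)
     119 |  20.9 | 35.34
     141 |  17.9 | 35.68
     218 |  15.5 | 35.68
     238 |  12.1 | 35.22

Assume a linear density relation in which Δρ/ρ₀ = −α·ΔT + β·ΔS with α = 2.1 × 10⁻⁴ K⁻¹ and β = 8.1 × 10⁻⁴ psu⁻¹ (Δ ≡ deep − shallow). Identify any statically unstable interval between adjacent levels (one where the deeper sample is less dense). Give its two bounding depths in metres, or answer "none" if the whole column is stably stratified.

none

Evaluate Δρ/ρ₀ = −αΔT + βΔS across each adjacent pair:
  119–141 m: −αΔT+βΔS = −(2.1 × 10⁻⁴)(-3.0)+(8.1 × 10⁻⁴)(+0.34) = 9.1 × 10⁻⁴ → stable
  141–218 m: −αΔT+βΔS = −(2.1 × 10⁻⁴)(-2.4)+(8.1 × 10⁻⁴)(+0.00) = 5.0 × 10⁻⁴ → stable
  218–238 m: −αΔT+βΔS = −(2.1 × 10⁻⁴)(-3.4)+(8.1 × 10⁻⁴)(-0.46) = 3.4 × 10⁻⁴ → stable
Every interval has Δρ > 0: the column is stably stratified throughout.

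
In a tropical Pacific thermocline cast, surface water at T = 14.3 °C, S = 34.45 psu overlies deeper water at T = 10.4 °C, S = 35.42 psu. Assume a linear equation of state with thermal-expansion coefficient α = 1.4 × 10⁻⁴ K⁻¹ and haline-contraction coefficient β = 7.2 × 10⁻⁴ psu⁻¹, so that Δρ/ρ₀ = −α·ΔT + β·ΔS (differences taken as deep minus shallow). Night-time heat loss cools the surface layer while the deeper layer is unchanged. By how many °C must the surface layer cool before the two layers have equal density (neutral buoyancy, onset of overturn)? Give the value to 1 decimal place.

Neutral buoyancy requires Δρ = 0, i.e. −α(T_deep − T_surf′) + β(S_deep − S_surf) = 0.
T_surf′ = T_deep − (β/α)·ΔS = 10.4 − (7.2 × 10⁻⁴/1.4 × 10⁻⁴)·(+0.97) = 5.411 °C.
Cooling required: 14.3 − (5.411) = 8.889 °C.

8.9 °C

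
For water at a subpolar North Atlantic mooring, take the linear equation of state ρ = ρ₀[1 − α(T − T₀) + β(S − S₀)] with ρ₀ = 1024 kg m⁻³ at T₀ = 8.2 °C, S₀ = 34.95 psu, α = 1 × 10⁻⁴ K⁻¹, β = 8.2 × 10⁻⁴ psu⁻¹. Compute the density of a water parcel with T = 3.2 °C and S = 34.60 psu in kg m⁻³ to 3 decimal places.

T − T₀ = -5.0 K, S − S₀ = -0.35 psu.
Bracket = 1 − α·(-5.0) + β·(-0.35) = 1 + (2.13 × 10⁻⁴) = 1.0002130.
ρ = 1024 × 1.0002130 = 1024.218 kg m⁻³.

1024.218 kg m⁻³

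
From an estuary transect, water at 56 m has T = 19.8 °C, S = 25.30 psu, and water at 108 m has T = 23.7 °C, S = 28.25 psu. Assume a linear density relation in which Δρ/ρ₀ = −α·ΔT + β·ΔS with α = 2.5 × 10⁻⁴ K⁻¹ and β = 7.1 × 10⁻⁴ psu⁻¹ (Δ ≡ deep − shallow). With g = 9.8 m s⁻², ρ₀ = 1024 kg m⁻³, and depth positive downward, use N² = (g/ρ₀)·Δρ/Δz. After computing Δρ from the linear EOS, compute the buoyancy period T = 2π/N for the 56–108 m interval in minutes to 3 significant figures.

7.21 min

ΔT = +3.9 K, ΔS = +2.95 psu (deep − shallow).
Δρ/ρ₀ = −αΔT + βΔS = -9.75 × 10⁻⁴ + 2.0945 × 10⁻³ = 1.1195 × 10⁻³, so Δρ ≈ 1.146 kg m⁻³.
N² = (g/ρ₀)·Δρ/Δz = g·(Δρ/ρ₀)/Δz = 9.8 × 1.1195 × 10⁻³ / 52 = 2.1098 × 10⁻⁴ s⁻².
N = √(2.1098 × 10⁻⁴) = 0.014525 rad s⁻¹ → T = 2π/N = 432.58 s = 7.2097 min ≈ 7.21 min.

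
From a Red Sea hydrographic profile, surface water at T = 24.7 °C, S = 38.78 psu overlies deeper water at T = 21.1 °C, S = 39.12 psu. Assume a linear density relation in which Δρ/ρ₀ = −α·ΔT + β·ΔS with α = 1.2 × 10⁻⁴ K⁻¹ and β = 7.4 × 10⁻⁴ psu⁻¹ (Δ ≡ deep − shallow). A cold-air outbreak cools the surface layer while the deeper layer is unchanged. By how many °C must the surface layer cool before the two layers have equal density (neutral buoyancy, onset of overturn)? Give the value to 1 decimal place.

Neutral buoyancy requires Δρ = 0, i.e. −α(T_deep − T_surf′) + β(S_deep − S_surf) = 0.
T_surf′ = T_deep − (β/α)·ΔS = 21.1 − (7.4 × 10⁻⁴/1.2 × 10⁻⁴)·(+0.34) = 19.003 °C.
Cooling required: 24.7 − (19.003) = 5.697 °C.

5.7 °C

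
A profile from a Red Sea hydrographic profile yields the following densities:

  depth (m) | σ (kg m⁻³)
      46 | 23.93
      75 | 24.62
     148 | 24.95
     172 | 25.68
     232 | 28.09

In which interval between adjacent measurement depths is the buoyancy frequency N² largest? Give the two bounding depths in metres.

Compute the density gradient over each adjacent pair:
  46–75 m: Δρ/Δz = 0.69/29 = 0.024 kg m⁻⁴
  75–148 m: Δρ/Δz = 0.33/73 = 4.5 × 10⁻³ kg m⁻⁴
  148–172 m: Δρ/Δz = 0.73/24 = 0.030 kg m⁻⁴
  172–232 m: Δρ/Δz = 2.41/60 = 0.040 kg m⁻⁴
The largest gradient is in the 172–232 m interval — the pycnocline.

172–232 m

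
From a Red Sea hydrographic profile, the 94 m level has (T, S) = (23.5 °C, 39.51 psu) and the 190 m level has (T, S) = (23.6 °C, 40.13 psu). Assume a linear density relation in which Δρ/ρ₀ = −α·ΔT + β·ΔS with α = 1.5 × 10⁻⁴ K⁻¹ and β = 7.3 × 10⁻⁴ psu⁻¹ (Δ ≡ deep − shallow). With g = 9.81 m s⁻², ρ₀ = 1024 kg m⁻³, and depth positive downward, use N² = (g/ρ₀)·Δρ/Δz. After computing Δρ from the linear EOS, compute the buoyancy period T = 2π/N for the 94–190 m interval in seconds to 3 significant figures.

940 s

ΔT = +0.1 K, ΔS = +0.62 psu (deep − shallow).
Δρ/ρ₀ = −αΔT + βΔS = -1.50 × 10⁻⁵ + 4.526 × 10⁻⁴ = 4.376 × 10⁻⁴, so Δρ ≈ 0.4481 kg m⁻³.
N² = (g/ρ₀)·Δρ/Δz = g·(Δρ/ρ₀)/Δz = 9.81 × 4.376 × 10⁻⁴ / 96 = 4.4717 × 10⁻⁵ s⁻².
N = √(4.4717 × 10⁻⁵) = 6.6871 × 10⁻³ rad s⁻¹ → T = 2π/N = 939.60 s ≈ 940 s.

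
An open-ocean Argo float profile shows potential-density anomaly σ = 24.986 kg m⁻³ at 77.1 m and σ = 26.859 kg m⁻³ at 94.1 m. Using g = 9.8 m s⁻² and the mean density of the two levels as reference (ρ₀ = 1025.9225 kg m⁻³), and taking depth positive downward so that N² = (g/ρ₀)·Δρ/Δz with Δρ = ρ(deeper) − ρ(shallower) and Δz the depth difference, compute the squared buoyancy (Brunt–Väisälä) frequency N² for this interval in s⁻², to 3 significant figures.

Δρ = 1026.859 − 1024.986 = 1.873 kg m⁻³ over Δz = 94.1 − 77.1 = 17 m.
N² = (9.8/1025.9225) × (1.873/17) = 1.0524 × 10⁻³ s⁻² ≈ 1.05 × 10⁻³ s⁻².

1.05 × 10⁻³ s⁻²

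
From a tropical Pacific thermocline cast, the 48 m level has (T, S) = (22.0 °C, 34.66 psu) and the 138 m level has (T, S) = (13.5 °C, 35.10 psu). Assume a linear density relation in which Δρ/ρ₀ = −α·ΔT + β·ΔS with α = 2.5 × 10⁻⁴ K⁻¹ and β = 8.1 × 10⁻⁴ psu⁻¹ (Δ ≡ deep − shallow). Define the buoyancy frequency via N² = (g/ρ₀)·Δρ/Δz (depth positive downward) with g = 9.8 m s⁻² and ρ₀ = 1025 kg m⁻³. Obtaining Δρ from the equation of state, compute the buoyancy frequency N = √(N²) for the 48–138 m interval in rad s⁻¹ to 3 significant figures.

ΔT = -8.5 K, ΔS = +0.44 psu (deep − shallow).
Δρ/ρ₀ = −αΔT + βΔS = 2.125 × 10⁻³ + 3.564 × 10⁻⁴ = 2.4814 × 10⁻³, so Δρ ≈ 2.543 kg m⁻³.
N² = (g/ρ₀)·Δρ/Δz = g·(Δρ/ρ₀)/Δz = 9.8 × 2.4814 × 10⁻³ / 90 = 2.7020 × 10⁻⁴ s⁻².
N = √(2.7020 × 10⁻⁴) = 0.016438 rad s⁻¹ ≈ 0.0164 rad s⁻¹.

0.0164 rad s⁻¹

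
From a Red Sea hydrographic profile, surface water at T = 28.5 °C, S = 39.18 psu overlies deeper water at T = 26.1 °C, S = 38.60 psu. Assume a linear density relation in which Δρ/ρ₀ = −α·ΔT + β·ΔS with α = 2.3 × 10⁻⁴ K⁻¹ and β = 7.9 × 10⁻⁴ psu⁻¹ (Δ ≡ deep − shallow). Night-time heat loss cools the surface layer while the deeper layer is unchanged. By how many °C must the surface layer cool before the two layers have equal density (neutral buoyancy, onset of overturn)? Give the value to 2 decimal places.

0.41 °C

Neutral buoyancy requires Δρ = 0, i.e. −α(T_deep − T_surf′) + β(S_deep − S_surf) = 0.
T_surf′ = T_deep − (β/α)·ΔS = 26.1 − (7.9 × 10⁻⁴/2.3 × 10⁻⁴)·(-0.58) = 28.0922 °C.
Cooling required: 28.5 − (28.0922) = 0.4078 °C.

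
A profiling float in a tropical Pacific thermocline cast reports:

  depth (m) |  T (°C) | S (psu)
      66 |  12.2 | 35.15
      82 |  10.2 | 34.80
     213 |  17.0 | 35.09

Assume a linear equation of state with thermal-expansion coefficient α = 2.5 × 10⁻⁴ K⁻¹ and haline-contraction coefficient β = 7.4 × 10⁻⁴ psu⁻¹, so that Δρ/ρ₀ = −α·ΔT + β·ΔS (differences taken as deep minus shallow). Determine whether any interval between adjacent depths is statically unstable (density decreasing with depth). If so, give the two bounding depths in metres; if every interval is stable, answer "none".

82–213 m

Evaluate Δρ/ρ₀ = −αΔT + βΔS across each adjacent pair:
  66–82 m: −αΔT+βΔS = −(2.5 × 10⁻⁴)(-2.0)+(7.4 × 10⁻⁴)(-0.35) = 2.4 × 10⁻⁴ → stable
  82–213 m: −αΔT+βΔS = −(2.5 × 10⁻⁴)(+6.8)+(7.4 × 10⁻⁴)(+0.29) = -1.5 × 10⁻³ → UNSTABLE
The 82–213 m interval has Δρ < 0: lighter water underlies denser water.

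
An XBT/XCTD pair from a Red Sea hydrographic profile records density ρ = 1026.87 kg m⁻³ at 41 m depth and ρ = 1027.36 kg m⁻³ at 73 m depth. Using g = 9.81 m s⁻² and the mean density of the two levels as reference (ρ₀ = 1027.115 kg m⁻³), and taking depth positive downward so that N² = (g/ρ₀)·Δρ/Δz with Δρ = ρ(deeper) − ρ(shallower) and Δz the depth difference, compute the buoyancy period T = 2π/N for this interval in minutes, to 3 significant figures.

Δρ = 1027.36 − 1026.87 = 0.49 kg m⁻³ over Δz = 73 − 41 = 32 m.
N² = (9.81/1027.115) × (0.49/32) = 1.4625 × 10⁻⁴ s⁻².
N = √(1.4625 × 10⁻⁴) = 0.012093 rad s⁻¹, so T = 2π/N = 519.57 s = 8.6595 min ≈ 8.66 min.

8.66 min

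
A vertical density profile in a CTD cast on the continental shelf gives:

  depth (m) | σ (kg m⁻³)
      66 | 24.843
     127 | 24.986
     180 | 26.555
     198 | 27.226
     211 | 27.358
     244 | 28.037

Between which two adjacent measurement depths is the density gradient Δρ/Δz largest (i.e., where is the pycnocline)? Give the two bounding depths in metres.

Compute the density gradient over each adjacent pair:
  66–127 m: Δρ/Δz = 0.143/61 = 2.3 × 10⁻³ kg m⁻⁴
  127–180 m: Δρ/Δz = 1.569/53 = 0.030 kg m⁻⁴
  180–198 m: Δρ/Δz = 0.671/18 = 0.037 kg m⁻⁴
  198–211 m: Δρ/Δz = 0.132/13 = 0.010 kg m⁻⁴
  211–244 m: Δρ/Δz = 0.679/33 = 0.021 kg m⁻⁴
The largest gradient is in the 180–198 m interval — the pycnocline.

180–198 m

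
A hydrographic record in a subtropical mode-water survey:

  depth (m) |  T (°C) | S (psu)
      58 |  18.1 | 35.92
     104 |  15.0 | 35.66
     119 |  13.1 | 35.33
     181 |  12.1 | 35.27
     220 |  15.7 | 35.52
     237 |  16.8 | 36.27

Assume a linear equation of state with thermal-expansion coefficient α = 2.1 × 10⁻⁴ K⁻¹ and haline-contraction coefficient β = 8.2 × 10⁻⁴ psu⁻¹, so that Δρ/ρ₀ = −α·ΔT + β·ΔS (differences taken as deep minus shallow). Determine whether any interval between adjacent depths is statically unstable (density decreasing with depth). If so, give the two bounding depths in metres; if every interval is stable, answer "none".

181–220 m

Evaluate Δρ/ρ₀ = −αΔT + βΔS across each adjacent pair:
  58–104 m: −αΔT+βΔS = −(2.1 × 10⁻⁴)(-3.1)+(8.2 × 10⁻⁴)(-0.26) = 4.4 × 10⁻⁴ → stable
  104–119 m: −αΔT+βΔS = −(2.1 × 10⁻⁴)(-1.9)+(8.2 × 10⁻⁴)(-0.33) = 1.3 × 10⁻⁴ → stable
  119–181 m: −αΔT+βΔS = −(2.1 × 10⁻⁴)(-1.0)+(8.2 × 10⁻⁴)(-0.06) = 1.6 × 10⁻⁴ → stable
  181–220 m: −αΔT+βΔS = −(2.1 × 10⁻⁴)(+3.6)+(8.2 × 10⁻⁴)(+0.25) = -5.5 × 10⁻⁴ → UNSTABLE
  220–237 m: −αΔT+βΔS = −(2.1 × 10⁻⁴)(+1.1)+(8.2 × 10⁻⁴)(+0.75) = 3.8 × 10⁻⁴ → stable
The 181–220 m interval has Δρ < 0: lighter water underlies denser water.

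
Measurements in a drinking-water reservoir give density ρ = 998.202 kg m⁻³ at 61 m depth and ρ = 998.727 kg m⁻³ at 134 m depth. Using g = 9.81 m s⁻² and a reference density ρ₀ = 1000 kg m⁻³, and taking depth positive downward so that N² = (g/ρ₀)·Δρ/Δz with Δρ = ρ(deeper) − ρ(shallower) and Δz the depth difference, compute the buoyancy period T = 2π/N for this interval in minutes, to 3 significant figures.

Δρ = 998.727 − 998.202 = 0.525 kg m⁻³ over Δz = 134 − 61 = 73 m.
N² = (9.81/1000) × (0.525/73) = 7.0551 × 10⁻⁵ s⁻².
N = √(7.0551 × 10⁻⁵) = 8.3995 × 10⁻³ rad s⁻¹, so T = 2π/N = 748.04 s = 12.467 min ≈ 12.5 min.
A positive N² confirms static stability across the interval.

12.5 min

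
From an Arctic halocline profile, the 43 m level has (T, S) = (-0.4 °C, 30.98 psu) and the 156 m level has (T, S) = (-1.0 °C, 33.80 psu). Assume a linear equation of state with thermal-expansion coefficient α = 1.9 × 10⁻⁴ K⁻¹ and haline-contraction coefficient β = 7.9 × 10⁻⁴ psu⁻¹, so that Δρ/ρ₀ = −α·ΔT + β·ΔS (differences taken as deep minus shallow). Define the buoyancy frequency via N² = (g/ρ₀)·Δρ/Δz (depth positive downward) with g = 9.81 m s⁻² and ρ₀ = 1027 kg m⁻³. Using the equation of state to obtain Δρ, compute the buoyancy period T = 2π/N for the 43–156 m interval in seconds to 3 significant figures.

ΔT = -0.6 K, ΔS = +2.82 psu (deep − shallow).
Δρ/ρ₀ = −αΔT + βΔS = 1.14 × 10⁻⁴ + 2.2278 × 10⁻³ = 2.3418 × 10⁻³, so Δρ ≈ 2.405 kg m⁻³.
N² = (g/ρ₀)·Δρ/Δz = g·(Δρ/ρ₀)/Δz = 9.81 × 2.3418 × 10⁻³ / 113 = 2.0330 × 10⁻⁴ s⁻².
N = √(2.0330 × 10⁻⁴) = 0.014258 rad s⁻¹ → T = 2π/N = 440.68 s ≈ 441 s.

441 s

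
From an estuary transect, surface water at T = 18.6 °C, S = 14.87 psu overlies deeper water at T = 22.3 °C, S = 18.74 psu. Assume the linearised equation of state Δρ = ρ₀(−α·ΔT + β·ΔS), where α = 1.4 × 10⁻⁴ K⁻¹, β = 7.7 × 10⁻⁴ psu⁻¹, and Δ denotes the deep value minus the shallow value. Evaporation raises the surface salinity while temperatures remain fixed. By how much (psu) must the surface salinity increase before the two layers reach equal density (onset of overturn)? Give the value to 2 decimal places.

Neutral buoyancy requires −α(T_deep − T_surf) + β(S_deep − S_surf′) = 0.
S_surf′ = S_deep − (α/β)·ΔT = 18.74 − (1.4 × 10⁻⁴/7.7 × 10⁻⁴)·(+3.7) = 18.0673 psu.
Increase required: 18.0673 − 14.87 = 3.1973 psu.

3.20 psu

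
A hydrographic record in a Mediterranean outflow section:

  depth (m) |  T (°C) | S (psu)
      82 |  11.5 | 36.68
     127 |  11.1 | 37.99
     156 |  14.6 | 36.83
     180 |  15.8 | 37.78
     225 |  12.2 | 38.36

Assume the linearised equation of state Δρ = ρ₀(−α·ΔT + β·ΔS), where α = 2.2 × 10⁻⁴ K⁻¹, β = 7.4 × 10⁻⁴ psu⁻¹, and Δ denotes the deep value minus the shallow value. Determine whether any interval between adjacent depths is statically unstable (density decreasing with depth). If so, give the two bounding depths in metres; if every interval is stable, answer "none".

127–156 m

Evaluate Δρ/ρ₀ = −αΔT + βΔS across each adjacent pair:
  82–127 m: −αΔT+βΔS = −(2.2 × 10⁻⁴)(-0.4)+(7.4 × 10⁻⁴)(+1.31) = 1.1 × 10⁻³ → stable
  127–156 m: −αΔT+βΔS = −(2.2 × 10⁻⁴)(+3.5)+(7.4 × 10⁻⁴)(-1.16) = -1.6 × 10⁻³ → UNSTABLE
  156–180 m: −αΔT+βΔS = −(2.2 × 10⁻⁴)(+1.2)+(7.4 × 10⁻⁴)(+0.95) = 4.4 × 10⁻⁴ → stable
  180–225 m: −αΔT+βΔS = −(2.2 × 10⁻⁴)(-3.6)+(7.4 × 10⁻⁴)(+0.58) = 1.2 × 10⁻³ → stable
The 127–156 m interval has Δρ < 0: lighter water underlies denser water.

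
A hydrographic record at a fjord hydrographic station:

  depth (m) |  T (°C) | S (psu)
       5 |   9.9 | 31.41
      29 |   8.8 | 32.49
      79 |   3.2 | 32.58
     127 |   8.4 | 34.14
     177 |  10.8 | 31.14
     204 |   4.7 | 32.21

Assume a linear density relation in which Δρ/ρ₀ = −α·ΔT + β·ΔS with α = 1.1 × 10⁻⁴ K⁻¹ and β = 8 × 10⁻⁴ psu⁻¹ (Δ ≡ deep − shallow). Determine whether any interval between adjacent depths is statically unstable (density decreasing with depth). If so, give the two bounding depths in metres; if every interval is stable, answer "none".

Evaluate Δρ/ρ₀ = −αΔT + βΔS across each adjacent pair:
  5–29 m: −αΔT+βΔS = −(1.1 × 10⁻⁴)(-1.1)+(8 × 10⁻⁴)(+1.08) = 9.9 × 10⁻⁴ → stable
  29–79 m: −αΔT+βΔS = −(1.1 × 10⁻⁴)(-5.6)+(8 × 10⁻⁴)(+0.09) = 6.9 × 10⁻⁴ → stable
  79–127 m: −αΔT+βΔS = −(1.1 × 10⁻⁴)(+5.2)+(8 × 10⁻⁴)(+1.56) = 6.8 × 10⁻⁴ → stable
  127–177 m: −αΔT+βΔS = −(1.1 × 10⁻⁴)(+2.4)+(8 × 10⁻⁴)(-3.00) = -2.7 × 10⁻³ → UNSTABLE
  177–204 m: −αΔT+βΔS = −(1.1 × 10⁻⁴)(-6.1)+(8 × 10⁻⁴)(+1.07) = 1.5 × 10⁻³ → stable
The 127–177 m interval has Δρ < 0: lighter water underlies denser water.

127–177 m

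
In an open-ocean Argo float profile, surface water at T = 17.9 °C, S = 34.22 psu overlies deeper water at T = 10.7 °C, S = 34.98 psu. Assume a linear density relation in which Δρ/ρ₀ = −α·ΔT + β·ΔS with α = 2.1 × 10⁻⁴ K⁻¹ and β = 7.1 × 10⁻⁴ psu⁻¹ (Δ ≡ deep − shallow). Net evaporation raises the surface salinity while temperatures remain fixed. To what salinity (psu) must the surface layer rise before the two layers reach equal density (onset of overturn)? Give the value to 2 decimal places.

Neutral buoyancy requires −α(T_deep − T_surf) + β(S_deep − S_surf′) = 0.
S_surf′ = S_deep − (α/β)·ΔT = 34.98 − (2.1 × 10⁻⁴/7.1 × 10⁻⁴)·(-7.2) = 37.1096 psu.
Increase required: 37.1096 − 34.22 = 2.8896 psu.

37.11 psu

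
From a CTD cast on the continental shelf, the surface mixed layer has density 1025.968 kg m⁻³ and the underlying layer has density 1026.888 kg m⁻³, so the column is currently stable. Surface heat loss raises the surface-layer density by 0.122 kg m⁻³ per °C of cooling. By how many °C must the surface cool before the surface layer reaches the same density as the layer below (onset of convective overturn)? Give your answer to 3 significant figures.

7.54 °C

Density deficit of the surface layer: 1026.888 − 1025.968 = 0.92 kg m⁻³.
Required change = 0.92 / 0.122 = 7.54 °C.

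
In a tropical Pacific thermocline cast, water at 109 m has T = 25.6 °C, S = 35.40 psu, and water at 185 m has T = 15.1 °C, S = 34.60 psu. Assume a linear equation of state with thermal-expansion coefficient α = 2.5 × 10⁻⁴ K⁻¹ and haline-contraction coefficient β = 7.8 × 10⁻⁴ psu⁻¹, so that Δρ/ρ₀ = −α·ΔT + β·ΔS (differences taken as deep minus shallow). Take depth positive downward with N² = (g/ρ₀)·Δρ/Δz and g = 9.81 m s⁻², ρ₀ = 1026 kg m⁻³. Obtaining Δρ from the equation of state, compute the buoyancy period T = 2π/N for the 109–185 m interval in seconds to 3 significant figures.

391 s

ΔT = -10.5 K, ΔS = -0.80 psu (deep − shallow).
Δρ/ρ₀ = −αΔT + βΔS = 2.625 × 10⁻³ − 6.24 × 10⁻⁴ = 2.001 × 10⁻³, so Δρ ≈ 2.053 kg m⁻³.
N² = (g/ρ₀)·Δρ/Δz = g·(Δρ/ρ₀)/Δz = 9.81 × 2.001 × 10⁻³ / 76 = 2.5829 × 10⁻⁴ s⁻².
N = √(2.5829 × 10⁻⁴) = 0.016071 rad s⁻¹ → T = 2π/N = 390.96 s ≈ 391 s.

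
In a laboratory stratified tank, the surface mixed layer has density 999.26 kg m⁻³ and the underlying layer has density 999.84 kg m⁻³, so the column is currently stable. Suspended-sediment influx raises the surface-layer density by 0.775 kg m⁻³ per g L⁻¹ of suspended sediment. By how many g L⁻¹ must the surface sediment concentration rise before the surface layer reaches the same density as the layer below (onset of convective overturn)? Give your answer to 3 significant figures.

0.748 g L⁻¹

Density deficit of the surface layer: 999.84 − 999.26 = 0.58 kg m⁻³.
Required change = 0.58 / 0.775 = 0.748 g L⁻¹.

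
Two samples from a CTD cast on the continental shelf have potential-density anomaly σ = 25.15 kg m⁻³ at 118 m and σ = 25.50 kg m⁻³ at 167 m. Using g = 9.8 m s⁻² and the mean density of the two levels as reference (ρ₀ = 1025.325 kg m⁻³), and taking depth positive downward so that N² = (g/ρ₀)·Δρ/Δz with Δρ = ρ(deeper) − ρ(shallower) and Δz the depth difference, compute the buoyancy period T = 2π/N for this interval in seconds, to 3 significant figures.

760 s

Δρ = 1025.50 − 1025.15 = 0.35 kg m⁻³ over Δz = 167 − 118 = 49 m.
N² = (9.8/1025.325) × (0.35/49) = 6.8271 × 10⁻⁵ s⁻².
N = √(6.8271 × 10⁻⁵) = 8.2626 × 10⁻³ rad s⁻¹, so T = 2π/N = 760.44 s ≈ 760 s.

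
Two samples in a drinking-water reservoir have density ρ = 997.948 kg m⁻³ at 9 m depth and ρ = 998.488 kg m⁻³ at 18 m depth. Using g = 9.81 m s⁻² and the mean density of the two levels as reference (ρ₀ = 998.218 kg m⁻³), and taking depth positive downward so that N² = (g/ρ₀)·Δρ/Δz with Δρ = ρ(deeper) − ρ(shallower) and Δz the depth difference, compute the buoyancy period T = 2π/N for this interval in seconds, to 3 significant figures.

259 s

Δρ = 998.488 − 997.948 = 0.540 kg m⁻³ over Δz = 18 − 9 = 9 m.
N² = (9.81/998.218) × (0.540/9) = 5.8965 × 10⁻⁴ s⁻².
N = √(5.8965 × 10⁻⁴) = 0.024283 rad s⁻¹, so T = 2π/N = 258.75 s ≈ 259 s.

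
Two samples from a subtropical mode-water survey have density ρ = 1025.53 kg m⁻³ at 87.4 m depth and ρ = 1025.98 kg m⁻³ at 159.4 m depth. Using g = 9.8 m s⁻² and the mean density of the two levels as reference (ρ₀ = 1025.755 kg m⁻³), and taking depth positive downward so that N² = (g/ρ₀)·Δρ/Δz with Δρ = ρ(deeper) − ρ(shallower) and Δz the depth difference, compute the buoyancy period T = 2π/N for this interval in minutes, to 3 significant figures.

Δρ = 1025.98 − 1025.53 = 0.45 kg m⁻³ over Δz = 159.4 − 87.4 = 72 m.
N² = (9.8/1025.755) × (0.45/72) = 5.9712 × 10⁻⁵ s⁻².
N = √(5.9712 × 10⁻⁵) = 7.7274 × 10⁻³ rad s⁻¹, so T = 2π/N = 813.10 s = 13.552 min ≈ 13.6 min.

13.6 min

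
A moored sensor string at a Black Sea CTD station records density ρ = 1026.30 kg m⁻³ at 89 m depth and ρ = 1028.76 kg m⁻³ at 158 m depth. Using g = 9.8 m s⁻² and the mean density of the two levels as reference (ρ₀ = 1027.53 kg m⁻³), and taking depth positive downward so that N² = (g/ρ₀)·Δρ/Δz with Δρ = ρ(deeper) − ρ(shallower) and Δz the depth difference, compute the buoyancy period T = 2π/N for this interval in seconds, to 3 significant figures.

341 s

Δρ = 1028.76 − 1026.30 = 2.46 kg m⁻³ over Δz = 158 − 89 = 69 m.
N² = (9.8/1027.53) × (2.46/69) = 3.4003 × 10⁻⁴ s⁻².
N = √(3.4003 × 10⁻⁴) = 0.018440 rad s⁻¹, so T = 2π/N = 340.74 s ≈ 341 s.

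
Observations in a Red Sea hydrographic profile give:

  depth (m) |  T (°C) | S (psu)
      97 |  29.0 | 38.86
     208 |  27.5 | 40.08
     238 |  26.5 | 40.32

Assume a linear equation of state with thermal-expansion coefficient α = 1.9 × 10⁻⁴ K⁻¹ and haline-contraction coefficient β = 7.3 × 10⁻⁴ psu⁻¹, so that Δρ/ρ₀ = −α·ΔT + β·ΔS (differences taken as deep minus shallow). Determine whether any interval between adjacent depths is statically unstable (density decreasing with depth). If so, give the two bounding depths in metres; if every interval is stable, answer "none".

none

Evaluate Δρ/ρ₀ = −αΔT + βΔS across each adjacent pair:
  97–208 m: −αΔT+βΔS = −(1.9 × 10⁻⁴)(-1.5)+(7.3 × 10⁻⁴)(+1.22) = 1.2 × 10⁻³ → stable
  208–238 m: −αΔT+βΔS = −(1.9 × 10⁻⁴)(-1.0)+(7.3 × 10⁻⁴)(+0.24) = 3.7 × 10⁻⁴ → stable
Every interval has Δρ > 0: the column is stably stratified throughout.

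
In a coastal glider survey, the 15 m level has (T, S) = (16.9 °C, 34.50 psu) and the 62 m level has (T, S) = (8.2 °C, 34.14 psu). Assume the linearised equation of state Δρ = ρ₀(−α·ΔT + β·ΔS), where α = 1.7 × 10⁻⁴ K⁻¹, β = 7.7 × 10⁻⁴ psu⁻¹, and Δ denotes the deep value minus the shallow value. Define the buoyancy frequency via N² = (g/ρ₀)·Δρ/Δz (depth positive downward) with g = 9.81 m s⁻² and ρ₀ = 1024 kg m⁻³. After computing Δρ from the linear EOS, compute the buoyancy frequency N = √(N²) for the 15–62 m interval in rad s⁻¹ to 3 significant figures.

0.0158 rad s⁻¹

ΔT = -8.7 K, ΔS = -0.36 psu (deep − shallow).
Δρ/ρ₀ = −αΔT + βΔS = 1.479 × 10⁻³ − 2.772 × 10⁻⁴ = 1.2018 × 10⁻³, so Δρ ≈ 1.231 kg m⁻³.
N² = (g/ρ₀)·Δρ/Δz = g·(Δρ/ρ₀)/Δz = 9.81 × 1.2018 × 10⁻³ / 47 = 2.5084 × 10⁻⁴ s⁻².
N = √(2.5084 × 10⁻⁴) = 0.015838 rad s⁻¹ ≈ 0.0158 rad s⁻¹.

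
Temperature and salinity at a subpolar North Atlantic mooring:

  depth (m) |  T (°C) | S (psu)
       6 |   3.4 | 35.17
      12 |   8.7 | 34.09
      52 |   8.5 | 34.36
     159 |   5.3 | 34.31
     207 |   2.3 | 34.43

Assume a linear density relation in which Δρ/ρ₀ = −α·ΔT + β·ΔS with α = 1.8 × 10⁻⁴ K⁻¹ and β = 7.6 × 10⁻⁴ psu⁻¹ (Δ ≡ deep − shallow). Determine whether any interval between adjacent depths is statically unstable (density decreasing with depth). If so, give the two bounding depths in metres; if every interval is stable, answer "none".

Evaluate Δρ/ρ₀ = −αΔT + βΔS across each adjacent pair:
  6–12 m: −αΔT+βΔS = −(1.8 × 10⁻⁴)(+5.3)+(7.6 × 10⁻⁴)(-1.08) = -1.8 × 10⁻³ → UNSTABLE
  12–52 m: −αΔT+βΔS = −(1.8 × 10⁻⁴)(-0.2)+(7.6 × 10⁻⁴)(+0.27) = 2.4 × 10⁻⁴ → stable
  52–159 m: −αΔT+βΔS = −(1.8 × 10⁻⁴)(-3.2)+(7.6 × 10⁻⁴)(-0.05) = 5.4 × 10⁻⁴ → stable
  159–207 m: −αΔT+βΔS = −(1.8 × 10⁻⁴)(-3.0)+(7.6 × 10⁻⁴)(+0.12) = 6.3 × 10⁻⁴ → stable
The 6–12 m interval has Δρ < 0: lighter water underlies denser water.

6–12 m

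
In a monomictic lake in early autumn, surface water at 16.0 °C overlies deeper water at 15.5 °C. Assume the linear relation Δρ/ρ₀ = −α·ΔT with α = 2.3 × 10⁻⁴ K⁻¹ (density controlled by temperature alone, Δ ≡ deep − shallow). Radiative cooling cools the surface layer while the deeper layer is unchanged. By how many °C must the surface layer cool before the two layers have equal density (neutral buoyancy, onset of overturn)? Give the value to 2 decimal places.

With temperature the only control, equal density requires T_surf′ = T_deep.
T_surf′ = 15.5 °C.
Cooling required: 16.0 − 15.5 = 0.50 °C.

0.50 °C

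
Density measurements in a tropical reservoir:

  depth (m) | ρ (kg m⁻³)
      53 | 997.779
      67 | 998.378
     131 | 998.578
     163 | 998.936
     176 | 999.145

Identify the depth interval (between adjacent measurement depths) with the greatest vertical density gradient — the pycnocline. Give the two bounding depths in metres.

Compute the density gradient over each adjacent pair:
  53–67 m: Δρ/Δz = 0.599/14 = 0.043 kg m⁻⁴
  67–131 m: Δρ/Δz = 0.200/64 = 3.1 × 10⁻³ kg m⁻⁴
  131–163 m: Δρ/Δz = 0.358/32 = 0.011 kg m⁻⁴
  163–176 m: Δρ/Δz = 0.209/13 = 0.016 kg m⁻⁴
The largest gradient is in the 53–67 m interval — the pycnocline.

53–67 m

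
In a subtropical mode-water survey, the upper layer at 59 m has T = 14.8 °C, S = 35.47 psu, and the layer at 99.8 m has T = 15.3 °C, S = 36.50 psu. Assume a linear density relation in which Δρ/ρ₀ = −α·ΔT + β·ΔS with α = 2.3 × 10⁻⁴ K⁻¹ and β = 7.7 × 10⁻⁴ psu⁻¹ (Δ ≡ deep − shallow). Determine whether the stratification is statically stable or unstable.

stable

ΔT = 15.3 − 14.8 = +0.5 K and ΔS = 36.50 − 35.47 = +1.03 psu (deep − shallow).
−αΔT = -1.15 × 10⁻⁴; βΔS = 7.931 × 10⁻⁴; sum Δρ/ρ₀ = 6.781 × 10⁻⁴.
Δρ/ρ₀ > 0, so Δρ > 0: deeper water is denser → statically stable.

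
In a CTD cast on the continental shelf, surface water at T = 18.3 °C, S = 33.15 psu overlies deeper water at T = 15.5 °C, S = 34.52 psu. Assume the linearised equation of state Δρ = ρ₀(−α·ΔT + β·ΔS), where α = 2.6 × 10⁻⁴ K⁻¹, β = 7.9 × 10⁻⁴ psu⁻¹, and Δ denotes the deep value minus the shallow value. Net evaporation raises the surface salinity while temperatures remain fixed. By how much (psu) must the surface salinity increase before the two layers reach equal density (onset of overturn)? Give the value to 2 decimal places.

2.29 psu

Neutral buoyancy requires −α(T_deep − T_surf) + β(S_deep − S_surf′) = 0.
S_surf′ = S_deep − (α/β)·ΔT = 34.52 − (2.6 × 10⁻⁴/7.9 × 10⁻⁴)·(-2.8) = 35.4415 psu.
Increase required: 35.4415 − 33.15 = 2.2915 psu.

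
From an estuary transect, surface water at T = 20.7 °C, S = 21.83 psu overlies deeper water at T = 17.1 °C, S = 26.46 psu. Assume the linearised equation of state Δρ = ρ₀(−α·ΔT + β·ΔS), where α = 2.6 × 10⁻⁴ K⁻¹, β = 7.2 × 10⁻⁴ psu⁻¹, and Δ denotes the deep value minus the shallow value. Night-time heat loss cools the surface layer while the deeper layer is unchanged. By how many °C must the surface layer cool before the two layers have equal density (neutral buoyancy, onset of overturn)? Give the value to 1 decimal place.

Neutral buoyancy requires Δρ = 0, i.e. −α(T_deep − T_surf′) + β(S_deep − S_surf) = 0.
T_surf′ = T_deep − (β/α)·ΔS = 17.1 − (7.2 × 10⁻⁴/2.6 × 10⁻⁴)·(+4.63) = 4.278 °C.
Cooling required: 20.7 − (4.278) = 16.422 °C.

16.4 °C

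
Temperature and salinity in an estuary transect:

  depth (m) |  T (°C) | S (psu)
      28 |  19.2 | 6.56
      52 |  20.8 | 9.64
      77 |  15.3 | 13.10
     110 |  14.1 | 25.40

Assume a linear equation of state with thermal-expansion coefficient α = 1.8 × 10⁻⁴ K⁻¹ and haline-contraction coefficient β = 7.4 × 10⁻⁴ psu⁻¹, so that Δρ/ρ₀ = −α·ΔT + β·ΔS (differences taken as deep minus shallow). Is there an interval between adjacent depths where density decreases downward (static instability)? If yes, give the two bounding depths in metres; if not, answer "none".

none

Evaluate Δρ/ρ₀ = −αΔT + βΔS across each adjacent pair:
  28–52 m: −αΔT+βΔS = −(1.8 × 10⁻⁴)(+1.6)+(7.4 × 10⁻⁴)(+3.08) = 2.0 × 10⁻³ → stable
  52–77 m: −αΔT+βΔS = −(1.8 × 10⁻⁴)(-5.5)+(7.4 × 10⁻⁴)(+3.46) = 3.6 × 10⁻³ → stable
  77–110 m: −αΔT+βΔS = −(1.8 × 10⁻⁴)(-1.2)+(7.4 × 10⁻⁴)(+12.30) = 9.3 × 10⁻³ → stable
Every interval has Δρ > 0: the column is stably stratified throughout.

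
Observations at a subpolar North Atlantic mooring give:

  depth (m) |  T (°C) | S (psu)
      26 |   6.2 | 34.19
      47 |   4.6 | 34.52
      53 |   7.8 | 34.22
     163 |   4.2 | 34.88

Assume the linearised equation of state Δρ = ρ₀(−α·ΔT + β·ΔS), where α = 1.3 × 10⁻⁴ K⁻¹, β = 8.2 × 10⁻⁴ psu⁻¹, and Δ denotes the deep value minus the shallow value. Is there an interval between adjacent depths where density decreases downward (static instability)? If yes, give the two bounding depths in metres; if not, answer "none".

47–53 m

Evaluate Δρ/ρ₀ = −αΔT + βΔS across each adjacent pair:
  26–47 m: −αΔT+βΔS = −(1.3 × 10⁻⁴)(-1.6)+(8.2 × 10⁻⁴)(+0.33) = 4.8 × 10⁻⁴ → stable
  47–53 m: −αΔT+βΔS = −(1.3 × 10⁻⁴)(+3.2)+(8.2 × 10⁻⁴)(-0.30) = -6.6 × 10⁻⁴ → UNSTABLE
  53–163 m: −αΔT+βΔS = −(1.3 × 10⁻⁴)(-3.6)+(8.2 × 10⁻⁴)(+0.66) = 1.0 × 10⁻³ → stable
The 47–53 m interval has Δρ < 0: lighter water underlies denser water.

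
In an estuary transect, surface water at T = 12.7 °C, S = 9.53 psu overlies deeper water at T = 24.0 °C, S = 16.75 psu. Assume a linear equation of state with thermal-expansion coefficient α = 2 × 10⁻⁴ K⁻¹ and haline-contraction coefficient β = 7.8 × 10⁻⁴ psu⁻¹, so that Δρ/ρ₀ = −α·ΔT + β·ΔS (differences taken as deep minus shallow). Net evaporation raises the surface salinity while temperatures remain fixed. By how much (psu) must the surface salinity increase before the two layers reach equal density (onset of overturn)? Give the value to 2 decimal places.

Neutral buoyancy requires −α(T_deep − T_surf) + β(S_deep − S_surf′) = 0.
S_surf′ = S_deep − (α/β)·ΔT = 16.75 − (2 × 10⁻⁴/7.8 × 10⁻⁴)·(+11.3) = 13.8526 psu.
Increase required: 13.8526 − 9.53 = 4.3226 psu.

4.32 psu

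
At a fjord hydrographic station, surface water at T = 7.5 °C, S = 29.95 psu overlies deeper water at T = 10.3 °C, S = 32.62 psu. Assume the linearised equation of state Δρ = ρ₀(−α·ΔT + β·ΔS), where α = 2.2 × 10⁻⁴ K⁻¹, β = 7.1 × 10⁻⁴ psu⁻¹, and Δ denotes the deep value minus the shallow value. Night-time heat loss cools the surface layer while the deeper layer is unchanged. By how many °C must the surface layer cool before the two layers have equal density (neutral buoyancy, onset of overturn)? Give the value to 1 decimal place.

Neutral buoyancy requires Δρ = 0, i.e. −α(T_deep − T_surf′) + β(S_deep − S_surf) = 0.
T_surf′ = T_deep − (β/α)·ΔS = 10.3 − (7.1 × 10⁻⁴/2.2 × 10⁻⁴)·(+2.67) = 1.683 °C.
Cooling required: 7.5 − (1.683) = 5.817 °C.

5.8 °C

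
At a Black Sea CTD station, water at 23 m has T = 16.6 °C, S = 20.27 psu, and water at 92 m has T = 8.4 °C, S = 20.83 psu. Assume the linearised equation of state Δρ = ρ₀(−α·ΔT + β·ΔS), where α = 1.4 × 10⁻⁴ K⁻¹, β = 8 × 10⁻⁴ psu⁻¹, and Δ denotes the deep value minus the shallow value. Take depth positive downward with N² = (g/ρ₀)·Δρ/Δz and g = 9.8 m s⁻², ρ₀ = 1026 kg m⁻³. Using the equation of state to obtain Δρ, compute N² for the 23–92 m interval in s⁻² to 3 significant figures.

2.27 × 10⁻⁴ s⁻²

ΔT = -8.2 K, ΔS = +0.56 psu (deep − shallow).
Δρ/ρ₀ = −αΔT + βΔS = 1.148 × 10⁻³ + 4.48 × 10⁻⁴ = 1.596 × 10⁻³, so Δρ ≈ 1.637 kg m⁻³.
N² = (g/ρ₀)·Δρ/Δz = g·(Δρ/ρ₀)/Δz = 9.8 × 1.596 × 10⁻³ / 69 = 2.2668 × 10⁻⁴ s⁻² ≈ 2.27 × 10⁻⁴ s⁻².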